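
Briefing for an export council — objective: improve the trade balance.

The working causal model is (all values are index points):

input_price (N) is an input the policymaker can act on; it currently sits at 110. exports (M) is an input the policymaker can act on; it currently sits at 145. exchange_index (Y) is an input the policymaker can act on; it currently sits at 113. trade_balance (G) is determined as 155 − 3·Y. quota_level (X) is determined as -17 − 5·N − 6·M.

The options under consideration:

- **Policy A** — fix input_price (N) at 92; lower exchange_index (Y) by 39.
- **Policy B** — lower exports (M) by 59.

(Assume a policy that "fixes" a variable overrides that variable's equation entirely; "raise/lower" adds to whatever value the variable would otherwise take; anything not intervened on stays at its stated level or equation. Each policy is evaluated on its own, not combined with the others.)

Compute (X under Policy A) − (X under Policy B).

Policy A (N := 92, Y − 39):
  N = 92
  M = 145
  X = -17 − 5·92 − 6·145 = -1347
Policy B (M − 59):
  N = 110
  M = 145 − 59 = 86
  X = -17 − 5·110 − 6·86 = -1083
X: -1347 − (-1083) = -264

-264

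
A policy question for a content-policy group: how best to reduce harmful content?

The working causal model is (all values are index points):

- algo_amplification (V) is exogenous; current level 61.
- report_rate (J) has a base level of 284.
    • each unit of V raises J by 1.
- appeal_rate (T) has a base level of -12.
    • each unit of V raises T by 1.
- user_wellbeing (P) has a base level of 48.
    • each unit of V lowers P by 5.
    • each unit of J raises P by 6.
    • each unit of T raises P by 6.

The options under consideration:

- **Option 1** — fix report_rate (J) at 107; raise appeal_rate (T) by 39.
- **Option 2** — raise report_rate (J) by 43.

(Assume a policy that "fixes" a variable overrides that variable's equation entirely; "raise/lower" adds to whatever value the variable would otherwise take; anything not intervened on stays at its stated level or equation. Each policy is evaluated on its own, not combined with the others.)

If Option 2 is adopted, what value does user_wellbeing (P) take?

2365

Option 2 (J + 43):
  V = 61
  J = 284 + 61 (+43 from intervention) = 388
  T = -12 + 61 = 49
  P = 48 − 5·61 + 6·388 + 6·49 = 2365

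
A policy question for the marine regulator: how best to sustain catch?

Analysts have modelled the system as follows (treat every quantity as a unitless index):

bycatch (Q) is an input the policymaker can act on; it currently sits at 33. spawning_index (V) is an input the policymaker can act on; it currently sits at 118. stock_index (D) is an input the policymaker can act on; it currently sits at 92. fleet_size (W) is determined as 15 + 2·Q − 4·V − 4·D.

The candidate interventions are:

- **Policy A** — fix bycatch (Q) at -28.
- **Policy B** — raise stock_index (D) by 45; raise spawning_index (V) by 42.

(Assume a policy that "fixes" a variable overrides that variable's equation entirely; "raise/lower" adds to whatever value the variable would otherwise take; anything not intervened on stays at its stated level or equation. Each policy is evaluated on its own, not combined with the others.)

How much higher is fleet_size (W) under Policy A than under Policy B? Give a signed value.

226

Policy A (Q := -28):
  Q = -28
  V = 118
  D = 92
  W = 15 + 2·(-28) − 4·118 − 4·92 = -881
Policy B (D + 45, V + 42):
  Q = 33
  V = 118 + 42 = 160
  D = 92 + 45 = 137
  W = 15 + 2·33 − 4·160 − 4·137 = -1107
W: -881 − (-1107) = 226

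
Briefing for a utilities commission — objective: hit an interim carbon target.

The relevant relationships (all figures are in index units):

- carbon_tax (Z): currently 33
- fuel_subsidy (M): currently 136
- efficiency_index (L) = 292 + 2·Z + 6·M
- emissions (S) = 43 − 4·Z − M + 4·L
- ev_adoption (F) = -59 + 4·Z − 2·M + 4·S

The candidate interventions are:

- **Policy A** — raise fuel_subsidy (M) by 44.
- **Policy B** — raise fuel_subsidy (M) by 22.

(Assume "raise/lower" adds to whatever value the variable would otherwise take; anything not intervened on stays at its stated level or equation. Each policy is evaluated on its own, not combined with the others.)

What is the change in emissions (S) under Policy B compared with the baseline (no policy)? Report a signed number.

506

Baseline:
  Z = 33
  M = 136
  L = 292 + 2·33 + 6·136 = 1174
  S = 43 − 4·33 − 136 + 4·1174 = 4471
Policy B (M + 22):
  Z = 33
  M = 136 + 22 = 158
  L = 292 + 2·33 + 6·158 = 1306
  S = 43 − 4·33 − 158 + 4·1306 = 4977
Change in S: 4977 − 4471 = 506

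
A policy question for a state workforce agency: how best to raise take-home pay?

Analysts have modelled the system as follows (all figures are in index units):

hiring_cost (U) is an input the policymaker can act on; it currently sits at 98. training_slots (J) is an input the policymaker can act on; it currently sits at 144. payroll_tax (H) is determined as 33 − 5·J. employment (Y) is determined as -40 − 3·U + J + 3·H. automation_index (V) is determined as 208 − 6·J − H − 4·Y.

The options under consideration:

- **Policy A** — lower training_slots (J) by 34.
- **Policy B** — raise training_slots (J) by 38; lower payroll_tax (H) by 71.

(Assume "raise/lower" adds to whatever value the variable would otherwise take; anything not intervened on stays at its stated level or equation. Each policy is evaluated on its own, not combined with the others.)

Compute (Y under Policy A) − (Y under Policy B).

1221

Policy A (J − 34):
  U = 98
  J = 144 − 34 = 110
  H = 33 − 5·110 = -517
  Y = -40 − 3·98 + 110 + 3·(-517) = -1775
Policy B (J + 38, H − 71):
  U = 98
  J = 144 + 38 = 182
  H = 33 − 5·182 (−71 from intervention) = -948
  Y = -40 − 3·98 + 182 + 3·(-948) = -2996
Y: -1775 − (-2996) = 1221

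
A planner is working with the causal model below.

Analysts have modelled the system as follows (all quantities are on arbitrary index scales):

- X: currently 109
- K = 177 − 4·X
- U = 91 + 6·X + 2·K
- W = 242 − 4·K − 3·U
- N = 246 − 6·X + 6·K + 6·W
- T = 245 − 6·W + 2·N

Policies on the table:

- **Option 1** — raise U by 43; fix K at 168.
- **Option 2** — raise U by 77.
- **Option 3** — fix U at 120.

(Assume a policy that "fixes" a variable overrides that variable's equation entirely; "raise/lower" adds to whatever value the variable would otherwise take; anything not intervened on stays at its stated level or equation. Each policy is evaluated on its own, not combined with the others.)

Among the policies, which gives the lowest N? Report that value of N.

Option 1 (U + 43, K := 168):
  X = 109
  K = 168
  U = 91 + 6·109 + 2·168 (+43 from intervention) = 1124
  W = 242 − 4·168 − 3·1124 = -3802
  N = 246 − 6·109 + 6·168 + 6·(-3802) = -22212
Option 2 (U + 77):
  X = 109
  K = 177 − 4·109 = -259
  U = 91 + 6·109 + 2·(-259) (+77 from intervention) = 304
  W = 242 − 4·(-259) − 3·304 = 366
  N = 246 − 6·109 + 6·(-259) + 6·366 = 234
Option 3 (U := 120):
  X = 109
  K = 177 − 4·109 = -259
  U = 120
  W = 242 − 4·(-259) − 3·120 = 918
  N = 246 − 6·109 + 6·(-259) + 6·918 = 3546
Comparing — Option 1: N=-22212, Option 2: N=234, Option 3: N=3546. Lowest is -22212 (Option 1).

-22212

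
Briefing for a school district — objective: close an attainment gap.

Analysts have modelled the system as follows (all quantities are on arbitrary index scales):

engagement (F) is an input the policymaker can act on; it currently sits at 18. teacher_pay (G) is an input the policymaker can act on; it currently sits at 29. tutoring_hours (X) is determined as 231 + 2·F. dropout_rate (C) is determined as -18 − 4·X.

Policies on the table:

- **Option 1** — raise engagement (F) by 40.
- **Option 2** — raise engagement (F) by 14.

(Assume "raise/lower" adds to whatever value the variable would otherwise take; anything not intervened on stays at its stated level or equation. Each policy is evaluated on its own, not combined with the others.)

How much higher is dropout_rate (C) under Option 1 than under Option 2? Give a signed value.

Option 1 (F + 40):
  F = 18 + 40 = 58
  X = 231 + 2·58 = 347
  C = -18 − 4·347 = -1406
Option 2 (F + 14):
  F = 18 + 14 = 32
  X = 231 + 2·32 = 295
  C = -18 − 4·295 = -1198
C: -1406 − (-1198) = -208

-208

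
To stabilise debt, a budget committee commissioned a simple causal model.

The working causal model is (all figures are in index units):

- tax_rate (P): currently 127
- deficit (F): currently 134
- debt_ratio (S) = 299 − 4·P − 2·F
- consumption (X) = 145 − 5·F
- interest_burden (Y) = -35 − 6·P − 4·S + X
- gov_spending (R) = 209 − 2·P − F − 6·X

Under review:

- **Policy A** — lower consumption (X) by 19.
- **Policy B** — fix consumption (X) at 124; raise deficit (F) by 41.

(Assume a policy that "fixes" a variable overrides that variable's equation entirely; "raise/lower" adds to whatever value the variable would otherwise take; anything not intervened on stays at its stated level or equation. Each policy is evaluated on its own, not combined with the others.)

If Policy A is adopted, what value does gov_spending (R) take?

Policy A (X − 19):
  P = 127
  F = 134
  X = 145 − 5·134 (−19 from intervention) = -544
  R = 209 − 2·127 − 134 − 6·(-544) = 3085

3085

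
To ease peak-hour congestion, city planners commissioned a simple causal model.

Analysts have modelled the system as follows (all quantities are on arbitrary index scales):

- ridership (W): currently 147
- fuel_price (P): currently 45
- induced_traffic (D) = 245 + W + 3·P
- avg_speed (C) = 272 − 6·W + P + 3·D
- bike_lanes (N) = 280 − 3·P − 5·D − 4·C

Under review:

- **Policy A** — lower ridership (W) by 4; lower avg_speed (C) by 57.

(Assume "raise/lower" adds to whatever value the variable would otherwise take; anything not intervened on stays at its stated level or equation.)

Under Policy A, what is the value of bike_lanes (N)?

-6354

Policy A (W − 4, C − 57):
  W = 147 − 4 = 143
  P = 45
  D = 245 + 143 + 3·45 = 523
  C = 272 − 6·143 + 45 + 3·523 (−57 from intervention) = 971
  N = 280 − 3·45 − 5·523 − 4·971 = -6354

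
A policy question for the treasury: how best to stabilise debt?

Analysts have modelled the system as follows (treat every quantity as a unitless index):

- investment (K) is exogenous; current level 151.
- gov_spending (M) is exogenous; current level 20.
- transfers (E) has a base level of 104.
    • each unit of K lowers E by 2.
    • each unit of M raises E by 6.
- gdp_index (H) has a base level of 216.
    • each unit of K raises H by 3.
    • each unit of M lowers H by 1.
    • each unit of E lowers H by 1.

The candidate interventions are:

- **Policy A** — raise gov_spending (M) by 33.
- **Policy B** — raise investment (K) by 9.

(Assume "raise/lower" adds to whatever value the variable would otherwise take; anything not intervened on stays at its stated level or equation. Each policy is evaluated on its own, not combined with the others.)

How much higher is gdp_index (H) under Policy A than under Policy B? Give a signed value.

-276

Policy A (M + 33):
  K = 151
  M = 20 + 33 = 53
  E = 104 − 2·151 + 6·53 = 120
  H = 216 + 3·151 − 53 − 120 = 496
Policy B (K + 9):
  K = 151 + 9 = 160
  M = 20
  E = 104 − 2·160 + 6·20 = -96
  H = 216 + 3·160 − 20 − (-96) = 772
H: 496 − 772 = -276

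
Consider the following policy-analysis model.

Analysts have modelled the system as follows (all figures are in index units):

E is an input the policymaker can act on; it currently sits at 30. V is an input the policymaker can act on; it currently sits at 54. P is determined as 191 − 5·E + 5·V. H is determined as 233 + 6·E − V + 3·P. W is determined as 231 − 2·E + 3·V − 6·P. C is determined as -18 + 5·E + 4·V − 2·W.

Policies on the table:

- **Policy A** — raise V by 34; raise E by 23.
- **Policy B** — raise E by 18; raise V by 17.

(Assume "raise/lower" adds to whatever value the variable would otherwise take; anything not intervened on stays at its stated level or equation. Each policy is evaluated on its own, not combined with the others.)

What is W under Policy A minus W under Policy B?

Policy A (V + 34, E + 23):
  E = 30 + 23 = 53
  V = 54 + 34 = 88
  P = 191 − 5·53 + 5·88 = 366
  W = 231 − 2·53 + 3·88 − 6·366 = -1807
Policy B (E + 18, V + 17):
  E = 30 + 18 = 48
  V = 54 + 17 = 71
  P = 191 − 5·48 + 5·71 = 306
  W = 231 − 2·48 + 3·71 − 6·306 = -1488
W: -1807 − (-1488) = -319

-319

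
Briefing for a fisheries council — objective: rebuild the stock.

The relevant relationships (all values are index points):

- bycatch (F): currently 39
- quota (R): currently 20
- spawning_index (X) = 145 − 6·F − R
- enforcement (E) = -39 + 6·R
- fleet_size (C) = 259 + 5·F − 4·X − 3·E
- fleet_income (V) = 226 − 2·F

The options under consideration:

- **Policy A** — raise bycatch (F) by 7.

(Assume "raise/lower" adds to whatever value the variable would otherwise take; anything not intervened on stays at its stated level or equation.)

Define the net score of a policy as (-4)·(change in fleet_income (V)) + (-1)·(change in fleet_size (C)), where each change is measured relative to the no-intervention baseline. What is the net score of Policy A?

-147

Baseline:
  F = 39
  R = 20
  X = 145 − 6·39 − 20 = -109
  E = -39 + 6·20 = 81
  C = 259 + 5·39 − 4·(-109) − 3·81 = 647
  V = 226 − 2·39 = 148
Policy A (F + 7):
  F = 39 + 7 = 46
  R = 20
  X = 145 − 6·46 − 20 = -151
  E = -39 + 6·20 = 81
  C = 259 + 5·46 − 4·(-151) − 3·81 = 850
  V = 226 − 2·46 = 134
ΔV = 134 − 148 = -14; ΔC = 850 − 647 = 203
Score = (-4)·(-14) + (-1)·203 = -147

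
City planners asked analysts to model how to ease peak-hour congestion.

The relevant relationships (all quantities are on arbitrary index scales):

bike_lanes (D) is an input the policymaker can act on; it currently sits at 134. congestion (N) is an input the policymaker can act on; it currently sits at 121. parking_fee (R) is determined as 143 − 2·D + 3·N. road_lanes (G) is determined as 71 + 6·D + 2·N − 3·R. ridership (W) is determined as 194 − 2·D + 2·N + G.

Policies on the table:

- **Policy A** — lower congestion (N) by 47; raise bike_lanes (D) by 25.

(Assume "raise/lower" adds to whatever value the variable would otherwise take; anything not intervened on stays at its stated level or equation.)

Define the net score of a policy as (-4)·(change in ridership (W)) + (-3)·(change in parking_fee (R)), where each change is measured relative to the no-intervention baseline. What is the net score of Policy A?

Baseline:
  D = 134
  N = 121
  R = 143 − 2·134 + 3·121 = 238
  G = 71 + 6·134 + 2·121 − 3·238 = 403
  W = 194 − 2·134 + 2·121 + 403 = 571
Policy A (N − 47, D + 25):
  D = 134 + 25 = 159
  N = 121 − 47 = 74
  R = 143 − 2·159 + 3·74 = 47
  G = 71 + 6·159 + 2·74 − 3·47 = 1032
  W = 194 − 2·159 + 2·74 + 1032 = 1056
ΔW = 1056 − 571 = 485; ΔR = 47 − 238 = -191
Score = (-4)·485 + (-3)·(-191) = -1367

-1367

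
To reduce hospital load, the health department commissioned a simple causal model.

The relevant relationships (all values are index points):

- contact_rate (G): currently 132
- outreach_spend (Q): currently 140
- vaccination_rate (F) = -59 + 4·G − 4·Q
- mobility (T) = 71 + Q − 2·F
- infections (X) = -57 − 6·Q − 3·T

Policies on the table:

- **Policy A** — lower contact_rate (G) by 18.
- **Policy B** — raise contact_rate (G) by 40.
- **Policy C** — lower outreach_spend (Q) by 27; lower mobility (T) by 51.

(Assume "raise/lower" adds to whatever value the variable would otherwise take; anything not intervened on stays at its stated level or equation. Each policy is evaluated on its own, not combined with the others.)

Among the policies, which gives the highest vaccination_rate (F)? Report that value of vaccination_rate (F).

69

Policy A (G − 18):
  G = 132 − 18 = 114
  Q = 140
  F = -59 + 4·114 − 4·140 = -163
Policy B (G + 40):
  G = 132 + 40 = 172
  Q = 140
  F = -59 + 4·172 − 4·140 = 69
Policy C (Q − 27, T − 51):
  G = 132
  Q = 140 − 27 = 113
  F = -59 + 4·132 − 4·113 = 17
Comparing — Policy A: F=-163, Policy B: F=69, Policy C: F=17. Highest is 69 (Policy B).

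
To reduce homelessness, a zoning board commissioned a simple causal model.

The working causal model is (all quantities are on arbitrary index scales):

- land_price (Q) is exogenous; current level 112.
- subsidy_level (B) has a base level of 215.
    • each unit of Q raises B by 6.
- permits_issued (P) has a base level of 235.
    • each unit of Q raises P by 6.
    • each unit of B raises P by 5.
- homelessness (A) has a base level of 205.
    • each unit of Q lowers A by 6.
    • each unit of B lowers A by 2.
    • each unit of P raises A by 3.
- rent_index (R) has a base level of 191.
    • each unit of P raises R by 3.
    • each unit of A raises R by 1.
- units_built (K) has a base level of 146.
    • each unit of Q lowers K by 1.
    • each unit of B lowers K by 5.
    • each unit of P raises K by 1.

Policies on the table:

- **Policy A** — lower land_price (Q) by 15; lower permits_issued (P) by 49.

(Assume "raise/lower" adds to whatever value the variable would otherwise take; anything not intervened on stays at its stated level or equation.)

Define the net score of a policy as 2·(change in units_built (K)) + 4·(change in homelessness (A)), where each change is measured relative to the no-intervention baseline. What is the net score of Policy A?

Baseline:
  Q = 112
  B = 215 + 6·112 = 887
  P = 235 + 6·112 + 5·887 = 5342
  A = 205 − 6·112 − 2·887 + 3·5342 = 13785
  K = 146 − 112 − 5·887 + 5342 = 941
Policy A (Q − 15, P − 49):
  Q = 112 − 15 = 97
  B = 215 + 6·97 = 797
  P = 235 + 6·97 + 5·797 (−49 from intervention) = 4753
  A = 205 − 6·97 − 2·797 + 3·4753 = 12288
  K = 146 − 97 − 5·797 + 4753 = 817
ΔK = 817 − 941 = -124; ΔA = 12288 − 13785 = -1497
Score = 2·(-124) + 4·(-1497) = -6236

-6236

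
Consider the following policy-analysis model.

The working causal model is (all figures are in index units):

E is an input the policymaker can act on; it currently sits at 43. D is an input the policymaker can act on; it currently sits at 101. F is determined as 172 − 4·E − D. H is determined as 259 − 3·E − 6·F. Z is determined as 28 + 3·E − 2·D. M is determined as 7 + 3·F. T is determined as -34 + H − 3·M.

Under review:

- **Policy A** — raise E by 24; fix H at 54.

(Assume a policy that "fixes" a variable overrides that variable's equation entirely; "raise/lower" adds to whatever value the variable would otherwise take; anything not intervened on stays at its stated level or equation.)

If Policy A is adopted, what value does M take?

-584

Policy A (E + 24, H := 54):
  E = 43 + 24 = 67
  D = 101
  F = 172 − 4·67 − 101 = -197
  M = 7 + 3·(-197) = -584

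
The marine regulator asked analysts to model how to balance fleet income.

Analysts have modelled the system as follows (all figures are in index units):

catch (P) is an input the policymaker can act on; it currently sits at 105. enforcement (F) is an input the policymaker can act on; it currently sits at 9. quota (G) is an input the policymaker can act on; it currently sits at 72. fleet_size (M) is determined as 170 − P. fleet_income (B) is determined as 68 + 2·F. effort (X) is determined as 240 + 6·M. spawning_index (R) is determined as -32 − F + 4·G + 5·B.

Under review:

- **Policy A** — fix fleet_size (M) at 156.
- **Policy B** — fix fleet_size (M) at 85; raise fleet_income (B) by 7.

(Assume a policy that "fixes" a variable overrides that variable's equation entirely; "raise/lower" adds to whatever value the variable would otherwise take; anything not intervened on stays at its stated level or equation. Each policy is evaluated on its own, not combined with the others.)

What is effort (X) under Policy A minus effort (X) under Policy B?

426

Policy A (M := 156):
  P = 105
  M = 156
  X = 240 + 6·156 = 1176
Policy B (M := 85, B + 7):
  P = 105
  M = 85
  X = 240 + 6·85 = 750
X: 1176 − 750 = 426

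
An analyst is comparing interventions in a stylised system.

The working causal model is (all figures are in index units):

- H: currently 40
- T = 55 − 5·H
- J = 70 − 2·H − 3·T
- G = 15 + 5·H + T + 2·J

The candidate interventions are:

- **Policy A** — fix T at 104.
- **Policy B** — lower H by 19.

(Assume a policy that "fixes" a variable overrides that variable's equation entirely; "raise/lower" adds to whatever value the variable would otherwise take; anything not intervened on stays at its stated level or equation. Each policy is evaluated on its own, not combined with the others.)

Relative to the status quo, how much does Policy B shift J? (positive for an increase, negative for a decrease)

Baseline:
  H = 40
  T = 55 − 5·40 = -145
  J = 70 − 2·40 − 3·(-145) = 425
Policy B (H − 19):
  H = 40 − 19 = 21
  T = 55 − 5·21 = -50
  J = 70 − 2·21 − 3·(-50) = 178
Change in J: 178 − 425 = -247

-247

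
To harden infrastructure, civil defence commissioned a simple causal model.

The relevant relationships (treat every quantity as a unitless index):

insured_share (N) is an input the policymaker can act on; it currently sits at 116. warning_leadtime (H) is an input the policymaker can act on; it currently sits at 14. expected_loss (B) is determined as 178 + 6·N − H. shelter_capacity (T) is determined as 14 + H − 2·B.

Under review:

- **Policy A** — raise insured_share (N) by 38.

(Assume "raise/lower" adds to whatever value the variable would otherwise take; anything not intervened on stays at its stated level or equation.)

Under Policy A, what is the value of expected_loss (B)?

1088

Policy A (N + 38):
  N = 116 + 38 = 154
  H = 14
  B = 178 + 6·154 − 14 = 1088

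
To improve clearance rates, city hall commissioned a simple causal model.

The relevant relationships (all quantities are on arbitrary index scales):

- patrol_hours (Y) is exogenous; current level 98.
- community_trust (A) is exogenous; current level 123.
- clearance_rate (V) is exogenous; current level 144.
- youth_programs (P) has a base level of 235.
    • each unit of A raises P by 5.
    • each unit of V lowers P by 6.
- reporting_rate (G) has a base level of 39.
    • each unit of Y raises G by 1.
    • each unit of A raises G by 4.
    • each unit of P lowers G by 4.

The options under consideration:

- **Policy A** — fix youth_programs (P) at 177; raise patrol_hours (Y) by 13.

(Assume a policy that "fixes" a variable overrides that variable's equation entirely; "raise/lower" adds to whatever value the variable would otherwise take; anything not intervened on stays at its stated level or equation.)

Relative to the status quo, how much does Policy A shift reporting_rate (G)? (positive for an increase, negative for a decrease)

-751

Baseline:
  Y = 98
  A = 123
  V = 144
  P = 235 + 5·123 − 6·144 = -14
  G = 39 + 98 + 4·123 − 4·(-14) = 685
Policy A (P := 177, Y + 13):
  Y = 98 + 13 = 111
  A = 123
  V = 144
  P = 177
  G = 39 + 111 + 4·123 − 4·177 = -66
Change in G: -66 − 685 = -751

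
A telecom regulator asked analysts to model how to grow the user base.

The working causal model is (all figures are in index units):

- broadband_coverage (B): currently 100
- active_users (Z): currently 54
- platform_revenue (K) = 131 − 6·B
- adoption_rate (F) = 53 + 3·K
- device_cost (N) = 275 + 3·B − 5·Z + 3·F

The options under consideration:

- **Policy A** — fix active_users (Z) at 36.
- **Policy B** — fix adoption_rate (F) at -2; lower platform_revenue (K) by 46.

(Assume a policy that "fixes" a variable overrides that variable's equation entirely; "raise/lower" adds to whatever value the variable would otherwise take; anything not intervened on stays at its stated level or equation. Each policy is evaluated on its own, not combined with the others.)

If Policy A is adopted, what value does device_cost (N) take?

-3667

Policy A (Z := 36):
  B = 100
  Z = 36
  K = 131 − 6·100 = -469
  F = 53 + 3·(-469) = -1354
  N = 275 + 3·100 − 5·36 + 3·(-1354) = -3667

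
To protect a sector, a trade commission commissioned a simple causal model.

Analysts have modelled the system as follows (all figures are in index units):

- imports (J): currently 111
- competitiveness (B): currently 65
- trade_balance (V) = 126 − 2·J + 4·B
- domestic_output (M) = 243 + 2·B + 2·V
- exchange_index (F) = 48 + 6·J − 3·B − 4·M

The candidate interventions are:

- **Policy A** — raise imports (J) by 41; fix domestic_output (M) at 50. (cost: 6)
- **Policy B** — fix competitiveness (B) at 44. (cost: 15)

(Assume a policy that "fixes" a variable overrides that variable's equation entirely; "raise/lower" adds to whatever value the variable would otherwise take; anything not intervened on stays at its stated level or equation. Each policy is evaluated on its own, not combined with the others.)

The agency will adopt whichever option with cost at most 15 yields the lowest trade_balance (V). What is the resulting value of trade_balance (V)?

80

Policy A (J + 41, M := 50):
  J = 111 + 41 = 152
  B = 65
  V = 126 − 2·152 + 4·65 = 82
Policy B (B := 44):
  J = 111
  B = 44
  V = 126 − 2·111 + 4·44 = 80
Comparing — Policy A: V=82, Policy B: V=80. Lowest is 80 (Policy B).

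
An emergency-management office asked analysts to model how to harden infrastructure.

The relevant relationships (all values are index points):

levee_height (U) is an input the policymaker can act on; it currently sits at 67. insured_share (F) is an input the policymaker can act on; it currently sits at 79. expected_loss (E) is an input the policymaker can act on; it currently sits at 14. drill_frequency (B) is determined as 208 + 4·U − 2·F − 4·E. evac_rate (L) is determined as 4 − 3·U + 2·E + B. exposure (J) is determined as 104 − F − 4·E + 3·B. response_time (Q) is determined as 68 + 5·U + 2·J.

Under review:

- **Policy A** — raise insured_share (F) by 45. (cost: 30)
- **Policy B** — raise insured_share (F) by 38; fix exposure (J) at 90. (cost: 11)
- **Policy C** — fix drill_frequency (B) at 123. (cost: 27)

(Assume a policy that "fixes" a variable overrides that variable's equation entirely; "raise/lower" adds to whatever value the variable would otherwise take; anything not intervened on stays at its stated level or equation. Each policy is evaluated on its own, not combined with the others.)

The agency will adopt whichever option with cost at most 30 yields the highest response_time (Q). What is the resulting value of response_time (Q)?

Policy A (F + 45):
  U = 67
  F = 79 + 45 = 124
  E = 14
  B = 208 + 4·67 − 2·124 − 4·14 = 172
  J = 104 − 124 − 4·14 + 3·172 = 440
  Q = 68 + 5·67 + 2·440 = 1283
Policy B (F + 38, J := 90):
  U = 67
  F = 79 + 38 = 117
  E = 14
  B = 208 + 4·67 − 2·117 − 4·14 = 186
  J = 90
  Q = 68 + 5·67 + 2·90 = 583
Policy C (B := 123):
  U = 67
  F = 79
  E = 14
  B = 123
  J = 104 − 79 − 4·14 + 3·123 = 338
  Q = 68 + 5·67 + 2·338 = 1079
Comparing — Policy A: Q=1283, Policy B: Q=583, Policy C: Q=1079. Highest is 1283 (Policy A).

1283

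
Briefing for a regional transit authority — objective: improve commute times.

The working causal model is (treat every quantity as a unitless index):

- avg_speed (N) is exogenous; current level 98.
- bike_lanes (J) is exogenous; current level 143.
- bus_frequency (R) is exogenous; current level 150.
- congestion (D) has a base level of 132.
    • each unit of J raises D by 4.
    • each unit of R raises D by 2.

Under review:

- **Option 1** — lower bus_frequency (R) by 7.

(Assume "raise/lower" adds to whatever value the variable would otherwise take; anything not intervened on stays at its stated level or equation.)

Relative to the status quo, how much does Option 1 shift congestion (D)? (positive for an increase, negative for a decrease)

Baseline:
  J = 143
  R = 150
  D = 132 + 4·143 + 2·150 = 1004
Option 1 (R − 7):
  J = 143
  R = 150 − 7 = 143
  D = 132 + 4·143 + 2·143 = 990
Change in D: 990 − 1004 = -14

-14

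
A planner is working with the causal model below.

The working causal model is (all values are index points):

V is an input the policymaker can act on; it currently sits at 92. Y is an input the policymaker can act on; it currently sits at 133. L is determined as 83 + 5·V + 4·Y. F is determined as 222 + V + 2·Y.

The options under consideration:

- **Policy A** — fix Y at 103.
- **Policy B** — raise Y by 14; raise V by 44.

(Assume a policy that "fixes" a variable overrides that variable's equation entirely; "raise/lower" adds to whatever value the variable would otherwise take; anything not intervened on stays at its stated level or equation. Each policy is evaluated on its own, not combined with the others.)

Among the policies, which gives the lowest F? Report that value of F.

520

Policy A (Y := 103):
  V = 92
  Y = 103
  F = 222 + 92 + 2·103 = 520
Policy B (Y + 14, V + 44):
  V = 92 + 44 = 136
  Y = 133 + 14 = 147
  F = 222 + 136 + 2·147 = 652
Comparing — Policy A: F=520, Policy B: F=652. Lowest is 520 (Policy A).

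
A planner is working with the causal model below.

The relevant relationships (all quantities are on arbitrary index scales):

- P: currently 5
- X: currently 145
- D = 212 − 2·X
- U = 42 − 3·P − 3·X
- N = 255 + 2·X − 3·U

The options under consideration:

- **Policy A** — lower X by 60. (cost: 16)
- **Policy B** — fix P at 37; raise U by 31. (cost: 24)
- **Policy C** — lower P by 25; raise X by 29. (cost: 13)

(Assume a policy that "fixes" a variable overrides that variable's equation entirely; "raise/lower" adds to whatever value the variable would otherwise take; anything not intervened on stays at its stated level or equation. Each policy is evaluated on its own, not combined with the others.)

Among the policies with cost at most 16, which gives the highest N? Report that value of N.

1863

Policy A (X − 60):
  P = 5
  X = 145 − 60 = 85
  U = 42 − 3·5 − 3·85 = -228
  N = 255 + 2·85 − 3·(-228) = 1109
Policy C (P − 25, X + 29):
  P = 5 − 25 = -20
  X = 145 + 29 = 174
  U = 42 − 3·(-20) − 3·174 = -420
  N = 255 + 2·174 − 3·(-420) = 1863
Comparing — Policy A: N=1109, Policy C: N=1863. Highest is 1863 (Policy C).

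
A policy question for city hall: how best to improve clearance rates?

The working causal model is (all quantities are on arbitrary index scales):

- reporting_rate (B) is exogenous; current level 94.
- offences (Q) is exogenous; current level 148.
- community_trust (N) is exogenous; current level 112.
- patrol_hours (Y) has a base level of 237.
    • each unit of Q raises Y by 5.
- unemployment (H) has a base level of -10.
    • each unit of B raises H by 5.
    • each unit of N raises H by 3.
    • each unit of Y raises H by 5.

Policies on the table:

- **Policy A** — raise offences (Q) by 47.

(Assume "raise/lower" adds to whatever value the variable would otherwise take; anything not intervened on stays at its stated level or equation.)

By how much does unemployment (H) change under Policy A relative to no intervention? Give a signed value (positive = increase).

1175

Baseline:
  B = 94
  Q = 148
  N = 112
  Y = 237 + 5·148 = 977
  H = -10 + 5·94 + 3·112 + 5·977 = 5681
Policy A (Q + 47):
  B = 94
  Q = 148 + 47 = 195
  N = 112
  Y = 237 + 5·195 = 1212
  H = -10 + 5·94 + 3·112 + 5·1212 = 6856
Change in H: 6856 − 5681 = 1175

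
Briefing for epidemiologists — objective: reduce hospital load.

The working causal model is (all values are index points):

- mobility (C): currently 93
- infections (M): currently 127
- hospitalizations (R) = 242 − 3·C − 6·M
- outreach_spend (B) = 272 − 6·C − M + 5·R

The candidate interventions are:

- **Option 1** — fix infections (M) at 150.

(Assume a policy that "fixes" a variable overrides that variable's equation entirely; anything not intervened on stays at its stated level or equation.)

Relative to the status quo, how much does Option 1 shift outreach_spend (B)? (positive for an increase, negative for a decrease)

Baseline:
  C = 93
  M = 127
  R = 242 − 3·93 − 6·127 = -799
  B = 272 − 6·93 − 127 + 5·(-799) = -4408
Option 1 (M := 150):
  C = 93
  M = 150
  R = 242 − 3·93 − 6·150 = -937
  B = 272 − 6·93 − 150 + 5·(-937) = -5121
Change in B: -5121 − (-4408) = -713

-713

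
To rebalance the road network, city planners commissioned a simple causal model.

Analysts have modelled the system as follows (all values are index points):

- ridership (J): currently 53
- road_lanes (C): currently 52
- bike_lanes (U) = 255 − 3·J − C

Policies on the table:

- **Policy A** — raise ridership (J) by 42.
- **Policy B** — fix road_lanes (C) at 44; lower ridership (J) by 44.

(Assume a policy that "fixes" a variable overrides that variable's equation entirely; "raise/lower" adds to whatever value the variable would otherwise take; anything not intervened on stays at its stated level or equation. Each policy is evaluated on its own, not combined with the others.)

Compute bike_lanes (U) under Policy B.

Policy B (C := 44, J − 44):
  J = 53 − 44 = 9
  C = 44
  U = 255 − 3·9 − 44 = 184

184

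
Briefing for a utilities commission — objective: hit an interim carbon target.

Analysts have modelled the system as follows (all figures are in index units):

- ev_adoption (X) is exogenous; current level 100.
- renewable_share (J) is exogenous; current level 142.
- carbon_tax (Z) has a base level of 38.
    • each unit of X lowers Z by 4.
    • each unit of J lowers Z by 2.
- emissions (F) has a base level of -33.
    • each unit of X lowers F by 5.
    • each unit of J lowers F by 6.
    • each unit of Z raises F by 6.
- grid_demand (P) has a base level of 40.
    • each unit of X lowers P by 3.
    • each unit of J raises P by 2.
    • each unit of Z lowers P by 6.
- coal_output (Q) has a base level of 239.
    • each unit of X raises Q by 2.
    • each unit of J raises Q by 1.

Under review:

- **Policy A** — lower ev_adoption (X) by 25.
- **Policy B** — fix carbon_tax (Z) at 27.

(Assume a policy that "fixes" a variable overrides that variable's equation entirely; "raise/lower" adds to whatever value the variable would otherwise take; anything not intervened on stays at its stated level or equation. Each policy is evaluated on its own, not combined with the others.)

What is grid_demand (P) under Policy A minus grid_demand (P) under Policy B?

3513

Policy A (X − 25):
  X = 100 − 25 = 75
  J = 142
  Z = 38 − 4·75 − 2·142 = -546
  P = 40 − 3·75 + 2·142 − 6·(-546) = 3375
Policy B (Z := 27):
  X = 100
  J = 142
  Z = 27
  P = 40 − 3·100 + 2·142 − 6·27 = -138
P: 3375 − (-138) = 3513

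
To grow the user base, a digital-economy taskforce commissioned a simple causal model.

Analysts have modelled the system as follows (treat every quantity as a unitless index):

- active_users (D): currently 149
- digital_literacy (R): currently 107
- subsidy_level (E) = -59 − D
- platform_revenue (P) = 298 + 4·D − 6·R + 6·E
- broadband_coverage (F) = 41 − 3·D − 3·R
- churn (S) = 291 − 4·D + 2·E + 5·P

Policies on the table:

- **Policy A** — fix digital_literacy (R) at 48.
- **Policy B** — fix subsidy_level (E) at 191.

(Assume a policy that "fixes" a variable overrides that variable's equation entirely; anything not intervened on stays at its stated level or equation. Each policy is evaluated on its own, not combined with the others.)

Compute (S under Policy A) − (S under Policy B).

Policy A (R := 48):
  D = 149
  R = 48
  E = -59 − 149 = -208
  P = 298 + 4·149 − 6·48 + 6·(-208) = -642
  S = 291 − 4·149 + 2·(-208) + 5·(-642) = -3931
Policy B (E := 191):
  D = 149
  R = 107
  E = 191
  P = 298 + 4·149 − 6·107 + 6·191 = 1398
  S = 291 − 4·149 + 2·191 + 5·1398 = 7067
S: -3931 − 7067 = -10998

-10998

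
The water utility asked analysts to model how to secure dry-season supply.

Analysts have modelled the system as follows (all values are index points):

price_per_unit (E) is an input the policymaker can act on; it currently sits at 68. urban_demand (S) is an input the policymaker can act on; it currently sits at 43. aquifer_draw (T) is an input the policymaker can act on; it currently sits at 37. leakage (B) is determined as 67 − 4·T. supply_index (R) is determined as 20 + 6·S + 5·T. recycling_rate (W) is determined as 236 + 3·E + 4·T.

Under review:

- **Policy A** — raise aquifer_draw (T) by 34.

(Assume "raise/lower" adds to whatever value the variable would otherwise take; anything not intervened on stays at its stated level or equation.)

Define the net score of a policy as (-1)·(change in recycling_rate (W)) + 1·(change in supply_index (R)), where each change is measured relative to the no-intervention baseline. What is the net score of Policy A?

34

Baseline:
  E = 68
  S = 43
  T = 37
  R = 20 + 6·43 + 5·37 = 463
  W = 236 + 3·68 + 4·37 = 588
Policy A (T + 34):
  E = 68
  S = 43
  T = 37 + 34 = 71
  R = 20 + 6·43 + 5·71 = 633
  W = 236 + 3·68 + 4·71 = 724
ΔW = 724 − 588 = 136; ΔR = 633 − 463 = 170
Score = (-1)·136 + 1·170 = 34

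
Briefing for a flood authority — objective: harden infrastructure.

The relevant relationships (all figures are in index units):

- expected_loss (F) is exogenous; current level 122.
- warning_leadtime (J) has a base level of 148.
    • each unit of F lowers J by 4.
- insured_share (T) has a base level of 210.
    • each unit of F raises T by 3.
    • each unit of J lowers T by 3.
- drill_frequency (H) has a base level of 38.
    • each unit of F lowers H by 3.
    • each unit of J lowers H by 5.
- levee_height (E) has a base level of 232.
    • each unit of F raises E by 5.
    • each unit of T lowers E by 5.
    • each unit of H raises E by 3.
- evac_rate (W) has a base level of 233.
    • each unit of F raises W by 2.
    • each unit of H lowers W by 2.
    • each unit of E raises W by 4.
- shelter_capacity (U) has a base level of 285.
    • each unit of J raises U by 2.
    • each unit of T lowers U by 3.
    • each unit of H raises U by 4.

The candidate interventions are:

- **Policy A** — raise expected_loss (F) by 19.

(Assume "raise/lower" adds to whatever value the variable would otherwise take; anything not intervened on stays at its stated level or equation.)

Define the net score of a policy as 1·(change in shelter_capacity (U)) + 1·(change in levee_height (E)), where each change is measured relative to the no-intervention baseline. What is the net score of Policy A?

Baseline:
  F = 122
  J = 148 − 4·122 = -340
  T = 210 + 3·122 − 3·(-340) = 1596
  H = 38 − 3·122 − 5·(-340) = 1372
  E = 232 + 5·122 − 5·1596 + 3·1372 = -3022
  U = 285 + 2·(-340) − 3·1596 + 4·1372 = 305
Policy A (F + 19):
  F = 122 + 19 = 141
  J = 148 − 4·141 = -416
  T = 210 + 3·141 − 3·(-416) = 1881
  H = 38 − 3·141 − 5·(-416) = 1695
  E = 232 + 5·141 − 5·1881 + 3·1695 = -3383
  U = 285 + 2·(-416) − 3·1881 + 4·1695 = 590
ΔU = 590 − 305 = 285; ΔE = -3383 − (-3022) = -361
Score = 1·285 + 1·(-361) = -76

-76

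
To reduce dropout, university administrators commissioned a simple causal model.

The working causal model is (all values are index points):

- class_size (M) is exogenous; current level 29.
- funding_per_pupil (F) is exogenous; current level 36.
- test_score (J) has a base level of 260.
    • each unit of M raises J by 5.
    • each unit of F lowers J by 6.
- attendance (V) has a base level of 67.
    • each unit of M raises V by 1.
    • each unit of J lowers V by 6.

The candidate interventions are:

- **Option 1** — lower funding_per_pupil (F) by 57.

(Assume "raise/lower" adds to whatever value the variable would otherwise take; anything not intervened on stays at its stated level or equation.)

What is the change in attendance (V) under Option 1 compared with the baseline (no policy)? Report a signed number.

-2052

Baseline:
  M = 29
  F = 36
  J = 260 + 5·29 − 6·36 = 189
  V = 67 + 29 − 6·189 = -1038
Option 1 (F − 57):
  M = 29
  F = 36 − 57 = -21
  J = 260 + 5·29 − 6·(-21) = 531
  V = 67 + 29 − 6·531 = -3090
Change in V: -3090 − (-1038) = -2052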